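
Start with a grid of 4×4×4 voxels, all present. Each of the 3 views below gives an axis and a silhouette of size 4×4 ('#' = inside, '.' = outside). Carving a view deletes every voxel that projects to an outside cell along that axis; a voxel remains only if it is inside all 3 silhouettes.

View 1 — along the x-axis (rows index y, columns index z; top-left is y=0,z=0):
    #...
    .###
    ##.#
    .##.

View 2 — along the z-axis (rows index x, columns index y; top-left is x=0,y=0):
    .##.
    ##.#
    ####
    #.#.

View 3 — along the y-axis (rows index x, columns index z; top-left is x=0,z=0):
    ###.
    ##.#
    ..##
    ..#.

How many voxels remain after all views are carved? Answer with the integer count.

voxel count = 12

start: 4×4×4 = 64 voxels
step 1: project along x, AND mask (9/16) → |grid| = 36
step 2: project along z, AND mask (11/16) → |grid| = 25
step 3: project along y, AND mask (9/16) → |grid| = 12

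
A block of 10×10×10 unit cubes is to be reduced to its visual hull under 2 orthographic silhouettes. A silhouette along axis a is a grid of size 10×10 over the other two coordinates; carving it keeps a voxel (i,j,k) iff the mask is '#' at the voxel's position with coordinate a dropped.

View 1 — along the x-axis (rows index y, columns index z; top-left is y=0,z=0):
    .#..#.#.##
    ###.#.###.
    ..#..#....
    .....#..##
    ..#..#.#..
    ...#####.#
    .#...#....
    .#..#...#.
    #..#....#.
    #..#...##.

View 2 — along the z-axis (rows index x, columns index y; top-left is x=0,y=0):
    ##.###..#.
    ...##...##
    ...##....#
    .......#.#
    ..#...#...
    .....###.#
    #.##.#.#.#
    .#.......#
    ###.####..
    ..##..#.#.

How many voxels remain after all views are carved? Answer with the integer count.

|visual hull| = 148

start: 10×10×10 = 1000 voxels
carve view 1 (along x, YZ-mask fill 38/100): 380 voxels remain
carve view 2 (along z, XY-mask fill 40/100): 148 voxels remain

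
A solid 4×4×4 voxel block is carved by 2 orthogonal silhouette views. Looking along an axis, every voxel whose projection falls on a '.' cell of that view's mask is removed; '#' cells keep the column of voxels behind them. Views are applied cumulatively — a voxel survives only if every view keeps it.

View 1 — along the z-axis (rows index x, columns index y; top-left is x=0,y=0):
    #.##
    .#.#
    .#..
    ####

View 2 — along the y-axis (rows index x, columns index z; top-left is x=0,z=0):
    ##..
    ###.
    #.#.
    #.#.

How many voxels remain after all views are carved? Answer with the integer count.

before carving: 64 voxels (4×4×4)
step 1: project along z, AND mask (10/16) → |grid| = 40
step 2: project along y, AND mask (9/16) → |grid| = 22

voxel count = 22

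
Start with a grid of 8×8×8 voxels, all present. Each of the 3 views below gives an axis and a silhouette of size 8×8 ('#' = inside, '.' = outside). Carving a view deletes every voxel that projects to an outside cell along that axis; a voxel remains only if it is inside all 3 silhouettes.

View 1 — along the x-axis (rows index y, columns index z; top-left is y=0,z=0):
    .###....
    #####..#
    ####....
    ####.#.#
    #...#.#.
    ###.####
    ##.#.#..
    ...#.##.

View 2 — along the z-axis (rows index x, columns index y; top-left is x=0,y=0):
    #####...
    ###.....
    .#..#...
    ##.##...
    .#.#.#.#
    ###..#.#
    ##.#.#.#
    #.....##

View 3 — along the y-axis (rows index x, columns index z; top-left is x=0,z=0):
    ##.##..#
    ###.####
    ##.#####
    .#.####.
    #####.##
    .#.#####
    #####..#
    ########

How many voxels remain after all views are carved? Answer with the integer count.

initial block: 8^3 = 512
  1. axis=0 (YZ plane), |mask|=36  ⇒  voxels=288
  2. axis=2 (XY plane), |mask|=31  ⇒  voxels=142
  3. axis=1 (XZ plane), |mask|=51  ⇒  voxels=109

remaining voxels: 109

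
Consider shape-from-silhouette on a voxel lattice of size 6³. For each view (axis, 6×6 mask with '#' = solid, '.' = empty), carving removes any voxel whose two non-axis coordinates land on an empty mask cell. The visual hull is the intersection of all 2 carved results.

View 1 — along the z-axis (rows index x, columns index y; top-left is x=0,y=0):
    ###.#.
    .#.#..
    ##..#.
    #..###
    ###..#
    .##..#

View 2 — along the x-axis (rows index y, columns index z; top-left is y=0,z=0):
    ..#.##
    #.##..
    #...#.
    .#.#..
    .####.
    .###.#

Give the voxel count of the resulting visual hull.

|visual hull| = 61

before carving: 216 voxels (6×6×6)
carve view 1 (along z, XY-mask fill 20/36): 120 voxels remain
carve view 2 (along x, YZ-mask fill 18/36): 61 voxels remain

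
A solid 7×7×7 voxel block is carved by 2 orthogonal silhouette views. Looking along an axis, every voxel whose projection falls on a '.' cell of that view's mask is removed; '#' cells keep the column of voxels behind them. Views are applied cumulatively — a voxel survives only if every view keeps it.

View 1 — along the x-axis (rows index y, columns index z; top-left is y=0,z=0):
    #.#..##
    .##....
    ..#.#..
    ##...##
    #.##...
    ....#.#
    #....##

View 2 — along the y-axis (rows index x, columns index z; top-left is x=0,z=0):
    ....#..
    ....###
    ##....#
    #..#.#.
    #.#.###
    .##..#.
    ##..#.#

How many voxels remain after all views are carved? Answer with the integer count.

full grid |V| = 343
carve view 1 (along x, YZ-mask fill 20/49): 140 voxels remain
carve view 2 (along y, XZ-mask fill 22/49): 67 voxels remain

remaining voxels: 67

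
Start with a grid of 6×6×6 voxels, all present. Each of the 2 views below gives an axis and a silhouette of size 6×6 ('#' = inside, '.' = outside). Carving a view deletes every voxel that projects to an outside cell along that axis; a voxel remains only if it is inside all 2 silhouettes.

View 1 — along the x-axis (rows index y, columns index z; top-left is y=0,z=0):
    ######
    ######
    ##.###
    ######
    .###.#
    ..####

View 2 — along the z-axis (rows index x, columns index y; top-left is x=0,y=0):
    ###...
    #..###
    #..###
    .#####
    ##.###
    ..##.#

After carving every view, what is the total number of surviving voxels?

initial block: 6^3 = 216
step 1: project along x, AND mask (31/36) → |grid| = 186
step 2: project along z, AND mask (24/36) → |grid| = 123

voxel count = 123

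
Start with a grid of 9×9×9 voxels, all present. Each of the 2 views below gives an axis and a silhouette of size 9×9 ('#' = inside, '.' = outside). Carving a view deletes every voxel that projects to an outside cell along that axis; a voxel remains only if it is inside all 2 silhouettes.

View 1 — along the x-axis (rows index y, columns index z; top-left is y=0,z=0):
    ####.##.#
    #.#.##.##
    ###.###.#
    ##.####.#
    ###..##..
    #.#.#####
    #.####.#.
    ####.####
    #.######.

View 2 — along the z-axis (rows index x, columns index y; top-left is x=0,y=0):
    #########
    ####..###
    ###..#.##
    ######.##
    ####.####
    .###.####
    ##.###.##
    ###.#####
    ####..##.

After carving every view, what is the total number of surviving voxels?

before carving: 729 voxels (9×9×9)
V1 x: intersect with YZ mask (60 set) -- 540 left
V2 z: intersect with XY mask (66 set) -- 448 left

448 voxels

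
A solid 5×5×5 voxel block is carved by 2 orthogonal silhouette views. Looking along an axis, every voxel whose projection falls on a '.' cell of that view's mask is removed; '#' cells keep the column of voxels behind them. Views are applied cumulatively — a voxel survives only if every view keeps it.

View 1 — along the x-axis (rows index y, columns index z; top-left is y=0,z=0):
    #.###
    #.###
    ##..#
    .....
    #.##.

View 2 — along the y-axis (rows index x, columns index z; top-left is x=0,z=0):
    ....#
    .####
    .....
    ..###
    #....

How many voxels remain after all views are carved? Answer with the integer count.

start: 5×5×5 = 125 voxels
step 1: project along x, AND mask (14/25) → |grid| = 70
step 2: project along y, AND mask (9/25) → |grid| = 26

voxel count = 26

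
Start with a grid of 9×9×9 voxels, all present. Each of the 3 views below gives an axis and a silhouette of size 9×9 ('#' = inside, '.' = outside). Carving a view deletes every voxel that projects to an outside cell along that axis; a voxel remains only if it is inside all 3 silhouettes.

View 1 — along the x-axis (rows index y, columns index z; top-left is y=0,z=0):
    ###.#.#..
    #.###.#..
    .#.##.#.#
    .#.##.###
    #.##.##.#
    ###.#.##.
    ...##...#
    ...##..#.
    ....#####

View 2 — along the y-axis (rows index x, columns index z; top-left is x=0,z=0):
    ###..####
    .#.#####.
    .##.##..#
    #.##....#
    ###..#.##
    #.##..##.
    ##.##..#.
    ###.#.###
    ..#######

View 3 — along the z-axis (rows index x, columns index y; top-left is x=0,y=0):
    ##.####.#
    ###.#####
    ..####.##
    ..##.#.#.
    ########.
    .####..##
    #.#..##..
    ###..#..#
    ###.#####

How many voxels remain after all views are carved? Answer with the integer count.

remaining voxels: 178

full grid |V| = 729
step 1: project along x, AND mask (44/81) → |grid| = 396
step 2: project along y, AND mask (52/81) → |grid| = 249
step 3: project along z, AND mask (56/81) → |grid| = 178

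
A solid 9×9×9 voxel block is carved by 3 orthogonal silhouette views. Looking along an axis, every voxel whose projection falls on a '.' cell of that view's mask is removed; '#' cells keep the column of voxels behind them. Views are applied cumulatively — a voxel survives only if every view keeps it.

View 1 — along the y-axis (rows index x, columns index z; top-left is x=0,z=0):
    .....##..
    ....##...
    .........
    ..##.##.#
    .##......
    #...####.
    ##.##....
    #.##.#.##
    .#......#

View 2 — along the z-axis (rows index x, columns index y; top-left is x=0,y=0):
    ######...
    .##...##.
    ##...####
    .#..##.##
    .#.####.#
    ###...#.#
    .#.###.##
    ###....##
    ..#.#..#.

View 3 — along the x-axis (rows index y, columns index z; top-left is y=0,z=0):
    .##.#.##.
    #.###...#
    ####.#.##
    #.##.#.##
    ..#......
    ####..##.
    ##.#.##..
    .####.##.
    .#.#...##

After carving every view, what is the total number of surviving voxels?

start: 9×9×9 = 729 voxels
step 1: project along y, AND mask (28/81) → |grid| = 252
step 2: project along z, AND mask (46/81) → |grid| = 142
step 3: project along x, AND mask (45/81) → |grid| = 73

voxel count = 73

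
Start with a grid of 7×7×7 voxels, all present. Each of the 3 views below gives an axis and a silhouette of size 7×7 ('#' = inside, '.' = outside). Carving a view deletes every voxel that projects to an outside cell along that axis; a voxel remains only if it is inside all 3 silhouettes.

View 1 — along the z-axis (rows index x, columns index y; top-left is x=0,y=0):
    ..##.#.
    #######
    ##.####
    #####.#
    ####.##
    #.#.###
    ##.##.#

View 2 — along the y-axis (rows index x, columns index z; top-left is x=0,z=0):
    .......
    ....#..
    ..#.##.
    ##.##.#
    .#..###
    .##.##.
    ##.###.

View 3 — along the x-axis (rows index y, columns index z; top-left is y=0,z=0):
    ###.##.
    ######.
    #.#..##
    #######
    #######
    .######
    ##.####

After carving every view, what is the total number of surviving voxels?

initial block: 7^3 = 343
[1] z-view keeps 38 columns → grid now 266
[2] y-view keeps 22 columns → grid now 124
[3] x-view keeps 41 columns → grid now 108

108 voxels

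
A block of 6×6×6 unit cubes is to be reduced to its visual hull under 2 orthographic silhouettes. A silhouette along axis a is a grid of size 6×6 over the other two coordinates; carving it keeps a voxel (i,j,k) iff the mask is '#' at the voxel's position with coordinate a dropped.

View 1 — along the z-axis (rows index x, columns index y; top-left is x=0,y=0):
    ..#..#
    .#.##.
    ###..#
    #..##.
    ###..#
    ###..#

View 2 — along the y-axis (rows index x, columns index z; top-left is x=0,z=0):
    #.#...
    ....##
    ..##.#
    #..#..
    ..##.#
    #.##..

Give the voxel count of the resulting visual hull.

start: 6×6×6 = 216 voxels
carve view 1 (along z, XY-mask fill 20/36): 120 voxels remain
carve view 2 (along y, XZ-mask fill 15/36): 52 voxels remain

voxel count = 52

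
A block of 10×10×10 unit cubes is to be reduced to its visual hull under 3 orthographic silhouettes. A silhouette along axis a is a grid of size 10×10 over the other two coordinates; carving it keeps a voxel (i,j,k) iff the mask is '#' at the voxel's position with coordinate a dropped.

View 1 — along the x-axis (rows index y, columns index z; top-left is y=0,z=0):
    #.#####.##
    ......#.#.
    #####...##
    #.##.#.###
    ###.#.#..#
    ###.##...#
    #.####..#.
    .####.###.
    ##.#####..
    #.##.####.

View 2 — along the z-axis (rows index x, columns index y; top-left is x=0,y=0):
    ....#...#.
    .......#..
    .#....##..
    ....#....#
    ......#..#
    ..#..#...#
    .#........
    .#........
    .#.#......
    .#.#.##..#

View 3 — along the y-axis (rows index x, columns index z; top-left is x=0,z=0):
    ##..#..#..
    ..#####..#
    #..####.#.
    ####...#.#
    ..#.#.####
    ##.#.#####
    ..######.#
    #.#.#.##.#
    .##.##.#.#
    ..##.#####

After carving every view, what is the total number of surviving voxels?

full grid |V| = 1000
  1. axis=0 (YZ plane), |mask|=63  ⇒  voxels=630
  2. axis=2 (XY plane), |mask|=22  ⇒  voxels=122
  3. axis=1 (XZ plane), |mask|=62  ⇒  voxels=79

79 voxels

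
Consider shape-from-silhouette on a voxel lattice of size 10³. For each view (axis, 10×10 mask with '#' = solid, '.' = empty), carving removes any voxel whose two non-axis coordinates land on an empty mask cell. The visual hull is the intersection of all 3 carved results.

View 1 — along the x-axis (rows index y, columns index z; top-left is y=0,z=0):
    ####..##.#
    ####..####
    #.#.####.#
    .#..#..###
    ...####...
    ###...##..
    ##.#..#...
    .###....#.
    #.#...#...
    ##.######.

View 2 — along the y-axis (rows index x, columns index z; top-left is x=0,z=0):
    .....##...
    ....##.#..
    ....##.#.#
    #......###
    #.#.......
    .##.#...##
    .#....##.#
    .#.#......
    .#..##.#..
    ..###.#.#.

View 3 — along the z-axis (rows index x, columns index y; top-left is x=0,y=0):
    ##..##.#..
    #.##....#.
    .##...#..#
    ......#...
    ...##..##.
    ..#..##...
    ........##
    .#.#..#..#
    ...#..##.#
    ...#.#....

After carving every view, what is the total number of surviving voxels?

full grid |V| = 1000
after view 1 [x-axis, 55 of 100 cells solid] → remaining = 550
after view 2 [y-axis, 35 of 100 cells solid] → remaining = 186
after view 3 [z-axis, 33 of 100 cells solid] → remaining = 54

54 voxels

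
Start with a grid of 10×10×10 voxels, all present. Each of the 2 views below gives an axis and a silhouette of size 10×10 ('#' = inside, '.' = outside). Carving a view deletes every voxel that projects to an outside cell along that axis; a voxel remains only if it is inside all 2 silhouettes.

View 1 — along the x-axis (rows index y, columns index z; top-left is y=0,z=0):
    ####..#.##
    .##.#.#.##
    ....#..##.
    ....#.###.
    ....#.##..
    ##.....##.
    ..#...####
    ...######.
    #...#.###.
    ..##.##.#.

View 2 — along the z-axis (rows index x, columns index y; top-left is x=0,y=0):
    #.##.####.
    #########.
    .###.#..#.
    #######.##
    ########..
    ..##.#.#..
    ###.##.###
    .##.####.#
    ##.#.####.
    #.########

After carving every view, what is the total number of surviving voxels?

346 voxels

full grid |V| = 1000
step 1: project along x, AND mask (48/100) → |grid| = 480
step 2: project along z, AND mask (73/100) → |grid| = 346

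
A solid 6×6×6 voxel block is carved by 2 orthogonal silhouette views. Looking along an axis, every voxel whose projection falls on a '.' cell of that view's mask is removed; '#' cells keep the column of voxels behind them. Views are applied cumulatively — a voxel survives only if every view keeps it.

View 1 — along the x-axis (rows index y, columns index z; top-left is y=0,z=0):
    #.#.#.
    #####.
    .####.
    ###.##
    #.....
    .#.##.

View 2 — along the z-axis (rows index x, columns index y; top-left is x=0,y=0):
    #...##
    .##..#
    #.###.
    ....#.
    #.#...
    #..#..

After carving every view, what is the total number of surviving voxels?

before carving: 216 voxels (6×6×6)
  1. axis=0 (YZ plane), |mask|=21  ⇒  voxels=126
  2. axis=2 (XY plane), |mask|=15  ⇒  voxels=48

remaining voxels: 48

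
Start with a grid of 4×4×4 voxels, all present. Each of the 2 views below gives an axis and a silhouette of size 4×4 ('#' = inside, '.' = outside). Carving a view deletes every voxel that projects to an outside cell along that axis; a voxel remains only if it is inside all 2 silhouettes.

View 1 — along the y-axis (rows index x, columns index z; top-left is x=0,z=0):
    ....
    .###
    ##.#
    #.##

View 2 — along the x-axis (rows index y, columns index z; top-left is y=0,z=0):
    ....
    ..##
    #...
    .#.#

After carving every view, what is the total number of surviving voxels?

initial block: 4^3 = 64
[1] y-view keeps 9 columns → grid now 36
[2] x-view keeps 5 columns → grid now 12

remaining voxels: 12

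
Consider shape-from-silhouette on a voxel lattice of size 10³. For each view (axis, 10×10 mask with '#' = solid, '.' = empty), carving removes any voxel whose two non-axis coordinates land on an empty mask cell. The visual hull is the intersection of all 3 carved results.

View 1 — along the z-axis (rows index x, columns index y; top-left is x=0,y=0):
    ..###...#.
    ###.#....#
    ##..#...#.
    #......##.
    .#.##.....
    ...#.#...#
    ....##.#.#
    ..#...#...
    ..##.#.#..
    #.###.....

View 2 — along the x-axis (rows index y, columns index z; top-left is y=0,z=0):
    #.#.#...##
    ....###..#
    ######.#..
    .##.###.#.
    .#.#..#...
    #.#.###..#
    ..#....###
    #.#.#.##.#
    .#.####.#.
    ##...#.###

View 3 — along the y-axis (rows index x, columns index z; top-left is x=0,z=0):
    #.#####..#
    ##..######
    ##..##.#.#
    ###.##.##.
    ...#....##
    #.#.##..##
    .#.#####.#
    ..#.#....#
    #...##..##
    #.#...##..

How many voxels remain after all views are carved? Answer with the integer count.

start: 10×10×10 = 1000 voxels
carve view 1 (along z, XY-mask fill 36/100): 360 voxels remain
carve view 2 (along x, YZ-mask fill 53/100): 191 voxels remain
carve view 3 (along y, XZ-mask fill 56/100): 114 voxels remain

|visual hull| = 114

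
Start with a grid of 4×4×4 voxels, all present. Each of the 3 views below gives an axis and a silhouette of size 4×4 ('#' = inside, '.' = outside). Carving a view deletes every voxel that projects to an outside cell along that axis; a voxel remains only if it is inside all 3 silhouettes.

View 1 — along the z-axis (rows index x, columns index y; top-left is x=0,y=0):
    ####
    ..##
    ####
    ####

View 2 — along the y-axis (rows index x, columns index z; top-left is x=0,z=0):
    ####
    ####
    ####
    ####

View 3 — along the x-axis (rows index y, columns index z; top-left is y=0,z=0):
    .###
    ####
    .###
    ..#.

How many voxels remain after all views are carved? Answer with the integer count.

voxel count = 37

initial block: 4^3 = 64
  1. axis=2 (XY plane), |mask|=14  ⇒  voxels=56
  2. axis=1 (XZ plane), |mask|=16  ⇒  voxels=56
  3. axis=0 (YZ plane), |mask|=11  ⇒  voxels=37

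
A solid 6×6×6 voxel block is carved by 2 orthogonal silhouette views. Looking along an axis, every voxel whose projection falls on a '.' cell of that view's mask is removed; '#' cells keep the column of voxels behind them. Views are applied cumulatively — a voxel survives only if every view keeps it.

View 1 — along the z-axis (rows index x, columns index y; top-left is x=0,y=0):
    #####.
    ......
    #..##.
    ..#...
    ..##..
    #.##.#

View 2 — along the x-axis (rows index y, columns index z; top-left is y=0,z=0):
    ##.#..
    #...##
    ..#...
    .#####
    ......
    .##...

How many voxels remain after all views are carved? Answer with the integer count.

38 voxels

start: 6×6×6 = 216 voxels
after view 1 [z-axis, 15 of 36 cells solid] → remaining = 90
after view 2 [x-axis, 14 of 36 cells solid] → remaining = 38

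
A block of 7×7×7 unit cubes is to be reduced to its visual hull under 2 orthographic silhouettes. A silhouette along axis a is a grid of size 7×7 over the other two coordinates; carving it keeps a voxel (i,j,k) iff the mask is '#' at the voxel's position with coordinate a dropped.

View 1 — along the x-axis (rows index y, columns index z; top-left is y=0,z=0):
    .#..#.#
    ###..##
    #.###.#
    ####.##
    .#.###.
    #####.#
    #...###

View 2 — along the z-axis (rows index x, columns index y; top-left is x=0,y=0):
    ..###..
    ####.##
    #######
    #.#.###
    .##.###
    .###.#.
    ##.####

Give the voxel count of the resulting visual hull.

start: 7×7×7 = 343 voxels
V1 x: intersect with YZ mask (33 set) -- 231 left
V2 z: intersect with XY mask (36 set) -- 173 left

voxel count = 173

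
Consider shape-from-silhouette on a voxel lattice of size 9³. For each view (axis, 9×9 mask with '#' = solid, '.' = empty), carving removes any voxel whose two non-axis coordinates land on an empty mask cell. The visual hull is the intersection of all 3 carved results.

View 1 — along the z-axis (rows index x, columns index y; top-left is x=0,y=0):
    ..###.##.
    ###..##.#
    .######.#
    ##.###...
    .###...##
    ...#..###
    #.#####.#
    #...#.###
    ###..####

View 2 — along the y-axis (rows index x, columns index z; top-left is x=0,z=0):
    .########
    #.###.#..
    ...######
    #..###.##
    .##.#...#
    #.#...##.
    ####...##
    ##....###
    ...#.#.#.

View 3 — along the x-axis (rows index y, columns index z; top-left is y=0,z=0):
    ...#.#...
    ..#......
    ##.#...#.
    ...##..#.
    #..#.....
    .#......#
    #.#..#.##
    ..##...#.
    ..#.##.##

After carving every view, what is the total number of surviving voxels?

initial block: 9^3 = 729
carve view 1 (along z, XY-mask fill 51/81): 459 voxels remain
carve view 2 (along y, XZ-mask fill 47/81): 266 voxels remain
carve view 3 (along x, YZ-mask fill 27/81): 94 voxels remain

voxel count = 94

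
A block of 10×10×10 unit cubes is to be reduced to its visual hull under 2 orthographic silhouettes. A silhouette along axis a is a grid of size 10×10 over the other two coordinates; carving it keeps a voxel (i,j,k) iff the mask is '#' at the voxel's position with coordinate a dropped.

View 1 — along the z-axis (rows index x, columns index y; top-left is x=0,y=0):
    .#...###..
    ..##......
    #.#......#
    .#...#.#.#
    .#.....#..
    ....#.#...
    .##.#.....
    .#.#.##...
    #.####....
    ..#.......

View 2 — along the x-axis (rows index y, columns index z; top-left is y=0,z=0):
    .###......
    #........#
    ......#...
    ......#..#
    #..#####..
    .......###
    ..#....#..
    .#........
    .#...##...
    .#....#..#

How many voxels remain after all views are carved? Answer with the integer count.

|visual hull| = 72

start: 10×10×10 = 1000 voxels
V1 z: intersect with XY mask (30 set) -- 300 left
V2 x: intersect with YZ mask (26 set) -- 72 left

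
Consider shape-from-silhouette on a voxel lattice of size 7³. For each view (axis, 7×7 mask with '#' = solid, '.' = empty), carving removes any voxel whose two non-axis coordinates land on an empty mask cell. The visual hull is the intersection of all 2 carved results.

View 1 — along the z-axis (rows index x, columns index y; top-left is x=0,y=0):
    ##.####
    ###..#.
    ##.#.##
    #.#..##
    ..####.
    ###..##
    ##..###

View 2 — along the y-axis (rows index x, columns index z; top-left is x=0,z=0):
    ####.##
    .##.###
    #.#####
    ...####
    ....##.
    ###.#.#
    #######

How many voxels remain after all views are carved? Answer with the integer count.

remaining voxels: 170

start: 7×7×7 = 343 voxels
carve view 1 (along z, XY-mask fill 33/49): 231 voxels remain
carve view 2 (along y, XZ-mask fill 35/49): 170 voxels remain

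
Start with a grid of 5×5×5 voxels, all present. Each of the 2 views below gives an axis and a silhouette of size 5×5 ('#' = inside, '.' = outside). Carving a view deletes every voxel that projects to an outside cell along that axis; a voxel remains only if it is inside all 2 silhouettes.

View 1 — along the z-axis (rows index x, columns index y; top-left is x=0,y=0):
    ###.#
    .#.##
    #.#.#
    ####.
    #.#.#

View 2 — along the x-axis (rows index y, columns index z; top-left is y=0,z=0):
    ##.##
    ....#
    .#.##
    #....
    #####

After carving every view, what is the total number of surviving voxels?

|visual hull| = 53

full grid |V| = 125
  1. axis=2 (XY plane), |mask|=17  ⇒  voxels=85
  2. axis=0 (YZ plane), |mask|=14  ⇒  voxels=53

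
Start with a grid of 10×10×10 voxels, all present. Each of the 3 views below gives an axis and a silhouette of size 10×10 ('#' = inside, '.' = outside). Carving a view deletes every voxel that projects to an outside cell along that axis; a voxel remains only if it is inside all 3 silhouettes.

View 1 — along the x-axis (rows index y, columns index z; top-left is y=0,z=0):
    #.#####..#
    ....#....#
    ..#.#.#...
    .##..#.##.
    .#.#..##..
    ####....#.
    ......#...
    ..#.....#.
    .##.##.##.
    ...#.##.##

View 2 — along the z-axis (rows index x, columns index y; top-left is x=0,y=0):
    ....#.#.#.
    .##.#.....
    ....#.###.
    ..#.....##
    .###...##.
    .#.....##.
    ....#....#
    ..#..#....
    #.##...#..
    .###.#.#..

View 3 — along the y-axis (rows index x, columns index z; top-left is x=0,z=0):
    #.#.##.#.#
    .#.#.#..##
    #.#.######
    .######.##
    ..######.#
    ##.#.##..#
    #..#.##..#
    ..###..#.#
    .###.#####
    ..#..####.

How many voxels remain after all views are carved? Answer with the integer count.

initial block: 10^3 = 1000
  1. axis=0 (YZ plane), |mask|=40  ⇒  voxels=400
  2. axis=2 (XY plane), |mask|=34  ⇒  voxels=126
  3. axis=1 (XZ plane), |mask|=63  ⇒  voxels=81

voxel count = 81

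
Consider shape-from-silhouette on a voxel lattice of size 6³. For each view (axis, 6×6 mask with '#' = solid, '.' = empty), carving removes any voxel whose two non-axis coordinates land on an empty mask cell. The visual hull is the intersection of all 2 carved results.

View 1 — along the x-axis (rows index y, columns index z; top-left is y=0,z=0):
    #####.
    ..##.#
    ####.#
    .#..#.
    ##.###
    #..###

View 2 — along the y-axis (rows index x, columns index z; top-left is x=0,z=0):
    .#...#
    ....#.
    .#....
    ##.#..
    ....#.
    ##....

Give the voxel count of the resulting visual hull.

|visual hull| = 41

full grid |V| = 216
V1 x: intersect with YZ mask (24 set) -- 144 left
V2 y: intersect with XZ mask (10 set) -- 41 left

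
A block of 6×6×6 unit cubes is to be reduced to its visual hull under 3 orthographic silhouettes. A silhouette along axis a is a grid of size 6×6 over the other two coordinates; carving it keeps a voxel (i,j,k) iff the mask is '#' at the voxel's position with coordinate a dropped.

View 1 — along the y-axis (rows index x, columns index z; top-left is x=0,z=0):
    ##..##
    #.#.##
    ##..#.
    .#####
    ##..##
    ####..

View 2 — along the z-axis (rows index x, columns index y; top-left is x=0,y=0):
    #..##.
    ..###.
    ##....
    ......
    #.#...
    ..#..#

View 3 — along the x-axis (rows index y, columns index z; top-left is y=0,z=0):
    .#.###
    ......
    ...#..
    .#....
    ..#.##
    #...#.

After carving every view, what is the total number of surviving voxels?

remaining voxels: 16

initial block: 6^3 = 216
[1] y-view keeps 24 columns → grid now 144
[2] z-view keeps 12 columns → grid now 46
[3] x-view keeps 11 columns → grid now 16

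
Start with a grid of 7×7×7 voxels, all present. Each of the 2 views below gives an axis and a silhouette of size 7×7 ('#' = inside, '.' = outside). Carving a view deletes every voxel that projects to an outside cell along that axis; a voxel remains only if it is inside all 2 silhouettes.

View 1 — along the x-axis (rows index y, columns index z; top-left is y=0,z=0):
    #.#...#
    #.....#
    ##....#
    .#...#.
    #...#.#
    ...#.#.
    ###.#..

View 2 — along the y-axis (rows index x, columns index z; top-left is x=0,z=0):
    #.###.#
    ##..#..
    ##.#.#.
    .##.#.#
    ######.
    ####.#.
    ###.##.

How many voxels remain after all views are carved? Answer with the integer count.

88 voxels

before carving: 343 voxels (7×7×7)
step 1: project along x, AND mask (19/49) → |grid| = 133
step 2: project along y, AND mask (32/49) → |grid| = 88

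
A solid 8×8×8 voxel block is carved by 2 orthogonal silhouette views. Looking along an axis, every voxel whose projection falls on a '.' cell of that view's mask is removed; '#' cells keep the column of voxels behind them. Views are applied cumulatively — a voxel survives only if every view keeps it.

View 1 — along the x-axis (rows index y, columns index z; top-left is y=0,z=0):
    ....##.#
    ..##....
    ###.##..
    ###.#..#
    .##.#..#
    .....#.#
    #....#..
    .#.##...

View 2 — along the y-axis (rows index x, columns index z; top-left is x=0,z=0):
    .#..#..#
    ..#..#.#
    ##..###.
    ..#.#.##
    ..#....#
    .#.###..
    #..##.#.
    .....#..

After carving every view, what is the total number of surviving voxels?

initial block: 8^3 = 512
carve view 1 (along x, YZ-mask fill 26/64): 208 voxels remain
carve view 2 (along y, XZ-mask fill 26/64): 91 voxels remain

remaining voxels: 91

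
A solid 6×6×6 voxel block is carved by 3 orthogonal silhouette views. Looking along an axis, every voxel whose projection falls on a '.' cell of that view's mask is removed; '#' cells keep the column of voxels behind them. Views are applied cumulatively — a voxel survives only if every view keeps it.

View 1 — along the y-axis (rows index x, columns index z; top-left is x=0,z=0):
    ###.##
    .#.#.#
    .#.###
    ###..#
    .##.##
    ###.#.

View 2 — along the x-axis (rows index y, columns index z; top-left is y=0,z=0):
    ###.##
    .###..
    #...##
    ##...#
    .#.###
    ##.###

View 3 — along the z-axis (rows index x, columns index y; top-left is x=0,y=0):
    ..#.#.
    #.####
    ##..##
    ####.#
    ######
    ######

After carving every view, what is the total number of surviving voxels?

voxel count = 75

full grid |V| = 216
  1. axis=1 (XZ plane), |mask|=24  ⇒  voxels=144
  2. axis=0 (YZ plane), |mask|=23  ⇒  voxels=97
  3. axis=2 (XY plane), |mask|=28  ⇒  voxels=75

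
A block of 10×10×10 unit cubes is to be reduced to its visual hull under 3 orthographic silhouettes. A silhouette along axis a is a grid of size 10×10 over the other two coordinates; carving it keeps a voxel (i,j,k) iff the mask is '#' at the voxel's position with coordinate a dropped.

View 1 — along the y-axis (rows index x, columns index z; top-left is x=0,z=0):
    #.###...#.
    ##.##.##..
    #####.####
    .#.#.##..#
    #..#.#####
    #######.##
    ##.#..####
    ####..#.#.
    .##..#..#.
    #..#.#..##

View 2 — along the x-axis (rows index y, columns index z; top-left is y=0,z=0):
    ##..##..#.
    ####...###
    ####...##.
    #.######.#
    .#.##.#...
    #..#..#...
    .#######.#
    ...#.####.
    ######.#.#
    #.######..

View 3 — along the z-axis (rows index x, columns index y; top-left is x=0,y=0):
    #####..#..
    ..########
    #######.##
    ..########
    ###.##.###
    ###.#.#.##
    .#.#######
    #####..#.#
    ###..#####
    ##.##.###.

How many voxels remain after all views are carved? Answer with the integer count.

305 voxels

initial block: 10^3 = 1000
after view 1 [y-axis, 63 of 100 cells solid] → remaining = 630
after view 2 [x-axis, 61 of 100 cells solid] → remaining = 389
after view 3 [z-axis, 76 of 100 cells solid] → remaining = 305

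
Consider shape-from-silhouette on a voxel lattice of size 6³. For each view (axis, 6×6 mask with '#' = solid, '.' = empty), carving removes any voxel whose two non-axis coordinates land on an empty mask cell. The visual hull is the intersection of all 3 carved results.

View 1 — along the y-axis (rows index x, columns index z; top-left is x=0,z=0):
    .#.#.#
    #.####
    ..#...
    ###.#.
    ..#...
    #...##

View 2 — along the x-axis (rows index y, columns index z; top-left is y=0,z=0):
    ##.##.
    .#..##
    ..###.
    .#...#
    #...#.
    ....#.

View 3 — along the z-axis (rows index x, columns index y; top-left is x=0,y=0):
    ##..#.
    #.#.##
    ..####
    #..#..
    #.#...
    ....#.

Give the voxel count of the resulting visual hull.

start: 6×6×6 = 216 voxels
[1] y-view keeps 17 columns → grid now 102
[2] x-view keeps 15 columns → grid now 41
[3] z-view keeps 16 columns → grid now 21

remaining voxels: 21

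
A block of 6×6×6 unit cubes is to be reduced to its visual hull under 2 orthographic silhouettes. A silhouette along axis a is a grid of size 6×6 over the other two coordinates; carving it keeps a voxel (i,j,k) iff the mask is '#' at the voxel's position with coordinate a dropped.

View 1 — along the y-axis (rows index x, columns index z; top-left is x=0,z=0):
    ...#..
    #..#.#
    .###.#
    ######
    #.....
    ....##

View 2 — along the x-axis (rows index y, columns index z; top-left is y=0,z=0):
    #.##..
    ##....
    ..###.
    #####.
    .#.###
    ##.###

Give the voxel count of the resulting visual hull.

62 voxels

initial block: 6^3 = 216
after view 1 [y-axis, 17 of 36 cells solid] → remaining = 102
after view 2 [x-axis, 22 of 36 cells solid] → remaining = 62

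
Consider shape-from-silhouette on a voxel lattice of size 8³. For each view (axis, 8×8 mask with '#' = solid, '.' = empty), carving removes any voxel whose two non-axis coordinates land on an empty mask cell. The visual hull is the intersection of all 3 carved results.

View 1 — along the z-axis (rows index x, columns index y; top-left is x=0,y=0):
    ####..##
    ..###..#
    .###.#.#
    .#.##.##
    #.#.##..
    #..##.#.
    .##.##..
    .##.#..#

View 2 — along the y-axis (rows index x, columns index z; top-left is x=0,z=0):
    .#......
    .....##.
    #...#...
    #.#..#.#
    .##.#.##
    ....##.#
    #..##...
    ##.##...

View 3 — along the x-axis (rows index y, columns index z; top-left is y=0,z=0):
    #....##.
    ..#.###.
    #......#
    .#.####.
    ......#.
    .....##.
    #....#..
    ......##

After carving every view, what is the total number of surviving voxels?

remaining voxels: 26

initial block: 8^3 = 512
[1] z-view keeps 36 columns → grid now 288
[2] y-view keeps 24 columns → grid now 104
[3] x-view keeps 21 columns → grid now 26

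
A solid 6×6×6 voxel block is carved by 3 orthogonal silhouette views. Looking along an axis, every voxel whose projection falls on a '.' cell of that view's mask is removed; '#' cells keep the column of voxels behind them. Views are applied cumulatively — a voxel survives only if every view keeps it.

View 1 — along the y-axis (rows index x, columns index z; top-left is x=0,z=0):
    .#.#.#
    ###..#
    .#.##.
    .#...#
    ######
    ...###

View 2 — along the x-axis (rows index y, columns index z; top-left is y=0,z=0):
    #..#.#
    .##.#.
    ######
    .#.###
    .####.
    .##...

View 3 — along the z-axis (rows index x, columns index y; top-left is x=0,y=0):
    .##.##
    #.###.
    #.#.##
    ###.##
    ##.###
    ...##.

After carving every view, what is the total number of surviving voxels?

voxel count = 52

before carving: 216 voxels (6×6×6)
after view 1 [y-axis, 21 of 36 cells solid] → remaining = 126
after view 2 [x-axis, 22 of 36 cells solid] → remaining = 80
after view 3 [z-axis, 24 of 36 cells solid] → remaining = 52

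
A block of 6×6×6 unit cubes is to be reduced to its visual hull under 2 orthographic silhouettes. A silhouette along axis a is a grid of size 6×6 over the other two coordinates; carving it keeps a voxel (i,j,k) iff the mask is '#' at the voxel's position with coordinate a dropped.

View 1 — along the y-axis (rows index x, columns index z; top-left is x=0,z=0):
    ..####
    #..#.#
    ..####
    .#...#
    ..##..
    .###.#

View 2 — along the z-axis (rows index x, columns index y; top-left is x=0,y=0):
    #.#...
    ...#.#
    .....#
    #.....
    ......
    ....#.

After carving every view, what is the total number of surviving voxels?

start: 6×6×6 = 216 voxels
step 1: project along y, AND mask (19/36) → |grid| = 114
step 2: project along z, AND mask (7/36) → |grid| = 24

24 voxels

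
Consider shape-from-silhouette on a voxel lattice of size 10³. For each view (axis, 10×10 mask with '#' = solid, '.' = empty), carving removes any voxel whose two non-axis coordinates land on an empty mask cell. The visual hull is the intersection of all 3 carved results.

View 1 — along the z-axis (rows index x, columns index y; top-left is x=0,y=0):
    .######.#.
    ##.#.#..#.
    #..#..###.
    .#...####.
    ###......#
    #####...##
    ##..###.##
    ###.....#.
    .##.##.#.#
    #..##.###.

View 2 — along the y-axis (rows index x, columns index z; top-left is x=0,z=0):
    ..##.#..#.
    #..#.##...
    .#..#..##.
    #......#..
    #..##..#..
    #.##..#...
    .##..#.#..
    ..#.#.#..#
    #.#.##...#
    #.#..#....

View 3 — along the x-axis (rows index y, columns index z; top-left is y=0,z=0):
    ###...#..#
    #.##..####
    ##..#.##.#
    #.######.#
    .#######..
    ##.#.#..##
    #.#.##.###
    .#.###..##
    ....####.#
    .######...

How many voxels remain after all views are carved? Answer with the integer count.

136 voxels

start: 10×10×10 = 1000 voxels
after view 1 [z-axis, 56 of 100 cells solid] → remaining = 560
after view 2 [y-axis, 38 of 100 cells solid] → remaining = 214
after view 3 [x-axis, 63 of 100 cells solid] → remaining = 136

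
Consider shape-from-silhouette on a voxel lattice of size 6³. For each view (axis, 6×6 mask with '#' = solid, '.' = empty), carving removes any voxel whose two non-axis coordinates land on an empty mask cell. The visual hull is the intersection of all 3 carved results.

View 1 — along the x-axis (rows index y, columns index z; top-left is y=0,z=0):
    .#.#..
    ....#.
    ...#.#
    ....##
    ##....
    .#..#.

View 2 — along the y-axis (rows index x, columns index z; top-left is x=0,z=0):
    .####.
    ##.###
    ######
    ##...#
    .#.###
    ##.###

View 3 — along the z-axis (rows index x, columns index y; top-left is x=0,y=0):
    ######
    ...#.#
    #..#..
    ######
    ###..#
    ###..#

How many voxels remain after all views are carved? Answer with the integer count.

36 voxels

start: 6×6×6 = 216 voxels
  1. axis=0 (YZ plane), |mask|=11  ⇒  voxels=66
  2. axis=1 (XZ plane), |mask|=27  ⇒  voxels=57
  3. axis=2 (XY plane), |mask|=24  ⇒  voxels=36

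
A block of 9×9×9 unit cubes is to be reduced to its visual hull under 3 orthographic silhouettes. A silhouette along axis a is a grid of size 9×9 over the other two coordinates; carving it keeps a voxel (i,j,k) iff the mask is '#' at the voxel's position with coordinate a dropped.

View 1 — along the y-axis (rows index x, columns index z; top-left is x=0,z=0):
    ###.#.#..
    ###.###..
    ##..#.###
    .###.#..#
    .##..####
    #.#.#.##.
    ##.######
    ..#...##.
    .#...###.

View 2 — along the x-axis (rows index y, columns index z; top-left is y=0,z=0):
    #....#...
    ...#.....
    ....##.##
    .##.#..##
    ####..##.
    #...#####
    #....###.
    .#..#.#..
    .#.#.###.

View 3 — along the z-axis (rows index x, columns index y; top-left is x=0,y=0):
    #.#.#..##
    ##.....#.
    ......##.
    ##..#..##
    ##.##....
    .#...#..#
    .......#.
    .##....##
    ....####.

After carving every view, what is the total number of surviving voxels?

64 voxels

full grid |V| = 729
V1 y: intersect with XZ mask (48 set) -- 432 left
V2 x: intersect with YZ mask (36 set) -- 199 left
V3 z: intersect with XY mask (31 set) -- 64 left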